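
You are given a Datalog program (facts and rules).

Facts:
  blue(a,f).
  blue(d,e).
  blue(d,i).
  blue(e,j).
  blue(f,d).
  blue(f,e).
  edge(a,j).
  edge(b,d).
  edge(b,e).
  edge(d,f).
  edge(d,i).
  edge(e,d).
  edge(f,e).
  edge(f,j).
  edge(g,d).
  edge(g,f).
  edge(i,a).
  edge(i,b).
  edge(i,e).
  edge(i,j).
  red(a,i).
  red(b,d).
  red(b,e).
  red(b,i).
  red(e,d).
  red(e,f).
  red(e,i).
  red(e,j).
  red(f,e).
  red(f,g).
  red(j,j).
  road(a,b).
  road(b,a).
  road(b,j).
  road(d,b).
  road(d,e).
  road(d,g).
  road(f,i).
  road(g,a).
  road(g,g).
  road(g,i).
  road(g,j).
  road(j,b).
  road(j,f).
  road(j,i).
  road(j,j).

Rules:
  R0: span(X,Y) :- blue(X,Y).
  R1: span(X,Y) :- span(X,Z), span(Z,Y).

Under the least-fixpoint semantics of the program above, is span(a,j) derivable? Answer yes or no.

yes

round 1: derive span(a,f) via R0 from blue(a,f)
round 1: derive span(d,e) via R0 from blue(d,e)
round 1: derive span(d,i) via R0 from blue(d,i)
round 1: derive span(e,j) via R0 from blue(e,j)
round 1: derive span(f,d) via R0 from blue(f,d)
round 1: derive span(f,e) via R0 from blue(f,e)
round 2: derive span(a,d) via R1 from span(a,f), span(f,d)
round 2: derive span(a,e) via R1 from span(a,f), span(f,e)
round 2: derive span(d,j) via R1 from span(d,e), span(e,j)
round 2: derive span(f,i) via R1 from span(f,d), span(d,i)
round 2: derive span(f,j) via R1 from span(f,e), span(e,j)
round 3: derive span(a,i) via R1 from span(a,d), span(d,i)
round 3: derive span(a,j) via R1 from span(a,d), span(d,j)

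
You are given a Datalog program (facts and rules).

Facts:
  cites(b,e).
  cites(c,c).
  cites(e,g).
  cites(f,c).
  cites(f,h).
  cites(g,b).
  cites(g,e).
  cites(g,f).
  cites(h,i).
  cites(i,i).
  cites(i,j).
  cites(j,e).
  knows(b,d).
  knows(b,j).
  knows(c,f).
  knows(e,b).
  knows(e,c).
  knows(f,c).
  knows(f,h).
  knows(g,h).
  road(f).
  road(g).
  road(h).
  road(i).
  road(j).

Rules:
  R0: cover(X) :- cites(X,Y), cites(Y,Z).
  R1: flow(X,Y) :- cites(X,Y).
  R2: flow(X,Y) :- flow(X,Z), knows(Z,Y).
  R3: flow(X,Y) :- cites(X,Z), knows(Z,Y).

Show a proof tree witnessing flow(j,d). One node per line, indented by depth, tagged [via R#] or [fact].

flow(j,d)  [via R2]
  flow(j,b)  [via R3]
    cites(j,e)  [fact]
    knows(e,b)  [fact]
  knows(b,d)  [fact]

round 1: derive flow(b,e) via R1 from cites(b,e)
round 1: derive flow(c,c) via R1 from cites(c,c)
round 1: derive flow(e,g) via R1 from cites(e,g)
round 1: derive flow(f,c) via R1 from cites(f,c)
round 1: derive flow(f,h) via R1 from cites(f,h)
round 1: derive flow(g,b) via R1 from cites(g,b)
round 1: derive flow(g,e) via R1 from cites(g,e)
round 1: derive flow(g,f) via R1 from cites(g,f)
round 1: derive flow(h,i) via R1 from cites(h,i)
round 1: derive flow(i,i) via R1 from cites(i,i)
round 1: derive flow(i,j) via R1 from cites(i,j)
round 1: derive flow(j,e) via R1 from cites(j,e)
round 1: derive flow(b,b) via R3 from cites(b,e), knows(e,b)
round 1: derive flow(b,c) via R3 from cites(b,e), knows(e,c)
round 1: derive flow(c,f) via R3 from cites(c,c), knows(c,f)
round 1: derive flow(e,h) via R3 from cites(e,g), knows(g,h)
round 1: derive flow(f,f) via R3 from cites(f,c), knows(c,f)
round 1: derive flow(g,c) via R3 from cites(g,e), knows(e,c)
round 1: derive flow(g,d) via R3 from cites(g,b), knows(b,d)
round 1: derive flow(g,h) via R3 from cites(g,f), knows(f,h)
round 1: derive flow(g,j) via R3 from cites(g,b), knows(b,j)
round 1: derive flow(j,b) via R3 from cites(j,e), knows(e,b)
round 1: derive flow(j,c) via R3 from cites(j,e), knows(e,c)
round 2: derive flow(b,d) via R2 from flow(b,b), knows(b,d)
round 2: derive flow(b,f) via R2 from flow(b,c), knows(c,f)
round 2: derive flow(b,j) via R2 from flow(b,b), knows(b,j)
round 2: derive flow(c,h) via R2 from flow(c,f), knows(f,h)
round 2: derive flow(j,d) via R2 from flow(j,b), knows(b,d)
round 2: derive flow(j,f) via R2 from flow(j,c), knows(c,f)
round 2: derive flow(j,j) via R2 from flow(j,b), knows(b,j)
round 3: derive flow(b,h) via R2 from flow(b,f), knows(f,h)
round 3: derive flow(j,h) via R2 from flow(j,f), knows(f,h)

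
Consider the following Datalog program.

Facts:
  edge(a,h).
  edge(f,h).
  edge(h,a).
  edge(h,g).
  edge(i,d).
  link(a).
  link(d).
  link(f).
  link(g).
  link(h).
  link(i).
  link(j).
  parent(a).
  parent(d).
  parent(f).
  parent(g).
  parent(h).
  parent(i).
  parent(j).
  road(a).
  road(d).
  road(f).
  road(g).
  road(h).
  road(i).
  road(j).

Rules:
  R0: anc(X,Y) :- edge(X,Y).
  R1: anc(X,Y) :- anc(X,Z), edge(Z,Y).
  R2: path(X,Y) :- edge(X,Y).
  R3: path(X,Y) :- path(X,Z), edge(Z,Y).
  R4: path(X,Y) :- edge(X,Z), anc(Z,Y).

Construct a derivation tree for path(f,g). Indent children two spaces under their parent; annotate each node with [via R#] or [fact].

path(f,g)  [via R3]
  path(f,h)  [via R2]
    edge(f,h)  [fact]
  edge(h,g)  [fact]

round 1: derive anc(a,h) via R0 from edge(a,h)
round 1: derive anc(f,h) via R0 from edge(f,h)
round 1: derive anc(h,a) via R0 from edge(h,a)
round 1: derive anc(h,g) via R0 from edge(h,g)
round 1: derive anc(i,d) via R0 from edge(i,d)
round 1: derive path(a,h) via R2 from edge(a,h)
round 1: derive path(f,h) via R2 from edge(f,h)
round 1: derive path(h,a) via R2 from edge(h,a)
round 1: derive path(h,g) via R2 from edge(h,g)
round 1: derive path(i,d) via R2 from edge(i,d)
round 2: derive anc(a,a) via R1 from anc(a,h), edge(h,a)
round 2: derive anc(a,g) via R1 from anc(a,h), edge(h,g)
round 2: derive anc(f,a) via R1 from anc(f,h), edge(h,a)
round 2: derive anc(f,g) via R1 from anc(f,h), edge(h,g)
round 2: derive anc(h,h) via R1 from anc(h,a), edge(a,h)
round 2: derive path(a,a) via R3 from path(a,h), edge(h,a)
round 2: derive path(a,g) via R3 from path(a,h), edge(h,g)
round 2: derive path(f,a) via R3 from path(f,h), edge(h,a)
round 2: derive path(f,g) via R3 from path(f,h), edge(h,g)
round 2: derive path(h,h) via R3 from path(h,a), edge(a,h)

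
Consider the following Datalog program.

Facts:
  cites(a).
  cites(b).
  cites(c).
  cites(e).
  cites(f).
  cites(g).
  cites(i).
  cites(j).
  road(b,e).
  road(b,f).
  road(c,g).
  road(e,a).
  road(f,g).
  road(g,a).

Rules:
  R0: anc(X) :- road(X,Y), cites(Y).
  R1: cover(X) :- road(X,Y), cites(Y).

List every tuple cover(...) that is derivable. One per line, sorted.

round 1: derive cover(b) via R1 from road(b,e), cites(e)
round 1: derive cover(c) via R1 from road(c,g), cites(g)
round 1: derive cover(e) via R1 from road(e,a), cites(a)
round 1: derive cover(f) via R1 from road(f,g), cites(g)
round 1: derive cover(g) via R1 from road(g,a), cites(a)

cover(b)
cover(c)
cover(e)
cover(f)
cover(g)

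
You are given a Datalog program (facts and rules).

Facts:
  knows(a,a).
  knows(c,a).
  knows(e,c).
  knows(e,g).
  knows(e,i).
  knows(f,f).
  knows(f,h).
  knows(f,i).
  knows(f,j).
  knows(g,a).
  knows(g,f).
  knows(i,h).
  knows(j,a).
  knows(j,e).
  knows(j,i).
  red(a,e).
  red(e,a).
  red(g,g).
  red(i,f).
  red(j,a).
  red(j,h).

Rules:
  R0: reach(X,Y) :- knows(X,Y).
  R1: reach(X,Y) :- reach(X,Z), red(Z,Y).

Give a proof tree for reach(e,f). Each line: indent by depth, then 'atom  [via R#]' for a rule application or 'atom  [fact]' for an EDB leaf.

reach(e,f)  [via R1]
  reach(e,i)  [via R0]
    knows(e,i)  [fact]
  red(i,f)  [fact]

round 1: derive reach(a,a) via R0 from knows(a,a)
round 1: derive reach(c,a) via R0 from knows(c,a)
round 1: derive reach(e,c) via R0 from knows(e,c)
round 1: derive reach(e,g) via R0 from knows(e,g)
round 1: derive reach(e,i) via R0 from knows(e,i)
round 1: derive reach(f,f) via R0 from knows(f,f)
round 1: derive reach(f,h) via R0 from knows(f,h)
round 1: derive reach(f,i) via R0 from knows(f,i)
round 1: derive reach(f,j) via R0 from knows(f,j)
round 1: derive reach(g,a) via R0 from knows(g,a)
round 1: derive reach(g,f) via R0 from knows(g,f)
round 1: derive reach(i,h) via R0 from knows(i,h)
round 1: derive reach(j,a) via R0 from knows(j,a)
round 1: derive reach(j,e) via R0 from knows(j,e)
round 1: derive reach(j,i) via R0 from knows(j,i)
round 2: derive reach(a,e) via R1 from reach(a,a), red(a,e)
round 2: derive reach(c,e) via R1 from reach(c,a), red(a,e)
round 2: derive reach(e,f) via R1 from reach(e,i), red(i,f)
round 2: derive reach(f,a) via R1 from reach(f,j), red(j,a)
round 2: derive reach(g,e) via R1 from reach(g,a), red(a,e)
round 2: derive reach(j,f) via R1 from reach(j,i), red(i,f)
round 3: derive reach(f,e) via R1 from reach(f,a), red(a,e)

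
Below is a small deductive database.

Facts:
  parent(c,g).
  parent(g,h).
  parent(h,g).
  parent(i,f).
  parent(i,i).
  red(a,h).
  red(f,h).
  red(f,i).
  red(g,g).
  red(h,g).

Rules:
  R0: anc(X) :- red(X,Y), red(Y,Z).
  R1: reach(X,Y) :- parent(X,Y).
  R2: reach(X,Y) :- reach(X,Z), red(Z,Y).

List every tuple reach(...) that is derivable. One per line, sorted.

reach(c,g)
reach(g,g)
reach(g,h)
reach(h,g)
reach(i,f)
reach(i,g)
reach(i,h)
reach(i,i)

round 1: derive reach(c,g) via R1 from parent(c,g)
round 1: derive reach(g,h) via R1 from parent(g,h)
round 1: derive reach(h,g) via R1 from parent(h,g)
round 1: derive reach(i,f) via R1 from parent(i,f)
round 1: derive reach(i,i) via R1 from parent(i,i)
round 2: derive reach(g,g) via R2 from reach(g,h), red(h,g)
round 2: derive reach(i,h) via R2 from reach(i,f), red(f,h)
round 3: derive reach(i,g) via R2 from reach(i,h), red(h,g)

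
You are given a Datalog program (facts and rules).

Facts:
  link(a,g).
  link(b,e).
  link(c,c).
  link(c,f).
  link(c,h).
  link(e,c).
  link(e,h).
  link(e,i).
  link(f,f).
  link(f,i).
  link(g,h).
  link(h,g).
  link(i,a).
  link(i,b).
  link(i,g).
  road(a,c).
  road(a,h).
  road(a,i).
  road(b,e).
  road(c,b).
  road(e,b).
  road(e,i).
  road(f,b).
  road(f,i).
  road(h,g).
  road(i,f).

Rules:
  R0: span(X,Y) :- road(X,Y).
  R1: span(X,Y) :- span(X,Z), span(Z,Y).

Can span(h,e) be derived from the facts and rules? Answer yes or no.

round 1: derive span(a,c) via R0 from road(a,c)
round 1: derive span(a,h) via R0 from road(a,h)
round 1: derive span(a,i) via R0 from road(a,i)
round 1: derive span(b,e) via R0 from road(b,e)
round 1: derive span(c,b) via R0 from road(c,b)
round 1: derive span(e,b) via R0 from road(e,b)
round 1: derive span(e,i) via R0 from road(e,i)
round 1: derive span(f,b) via R0 from road(f,b)
round 1: derive span(f,i) via R0 from road(f,i)
round 1: derive span(h,g) via R0 from road(h,g)
round 1: derive span(i,f) via R0 from road(i,f)
round 2: derive span(a,b) via R1 from span(a,c), span(c,b)
round 2: derive span(a,f) via R1 from span(a,i), span(i,f)
round 2: derive span(a,g) via R1 from span(a,h), span(h,g)
round 2: derive span(b,b) via R1 from span(b,e), span(e,b)
round 2: derive span(b,i) via R1 from span(b,e), span(e,i)
round 2: derive span(c,e) via R1 from span(c,b), span(b,e)
round 2: derive span(e,e) via R1 from span(e,b), span(b,e)
round 2: derive span(e,f) via R1 from span(e,i), span(i,f)
round 2: derive span(f,e) via R1 from span(f,b), span(b,e)
round 2: derive span(f,f) via R1 from span(f,i), span(i,f)
round 2: derive span(i,b) via R1 from span(i,f), span(f,b)
round 2: derive span(i,i) via R1 from span(i,f), span(f,i)
round 3: derive span(a,e) via R1 from span(a,b), span(b,e)
round 3: derive span(b,f) via R1 from span(b,e), span(e,f)
round 3: derive span(c,f) via R1 from span(c,e), span(e,f)
round 3: derive span(c,i) via R1 from span(c,b), span(b,i)
round 3: derive span(i,e) via R1 from span(i,b), span(b,e)

no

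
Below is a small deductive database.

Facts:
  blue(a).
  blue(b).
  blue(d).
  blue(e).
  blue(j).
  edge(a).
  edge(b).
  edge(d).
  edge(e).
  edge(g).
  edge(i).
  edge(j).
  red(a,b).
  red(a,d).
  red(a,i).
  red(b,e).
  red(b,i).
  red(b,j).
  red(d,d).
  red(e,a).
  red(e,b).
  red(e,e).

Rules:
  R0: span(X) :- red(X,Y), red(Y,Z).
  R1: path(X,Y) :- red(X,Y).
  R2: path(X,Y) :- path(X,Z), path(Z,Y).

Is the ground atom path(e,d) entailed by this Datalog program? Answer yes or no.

yes

round 1: derive path(a,b) via R1 from red(a,b)
round 1: derive path(a,d) via R1 from red(a,d)
round 1: derive path(a,i) via R1 from red(a,i)
round 1: derive path(b,e) via R1 from red(b,e)
round 1: derive path(b,i) via R1 from red(b,i)
round 1: derive path(b,j) via R1 from red(b,j)
round 1: derive path(d,d) via R1 from red(d,d)
round 1: derive path(e,a) via R1 from red(e,a)
round 1: derive path(e,b) via R1 from red(e,b)
round 1: derive path(e,e) via R1 from red(e,e)
round 2: derive path(a,e) via R2 from path(a,b), path(b,e)
round 2: derive path(a,j) via R2 from path(a,b), path(b,j)
round 2: derive path(b,a) via R2 from path(b,e), path(e,a)
round 2: derive path(b,b) via R2 from path(b,e), path(e,b)
round 2: derive path(e,d) via R2 from path(e,a), path(a,d)
round 2: derive path(e,i) via R2 from path(e,a), path(a,i)
round 2: derive path(e,j) via R2 from path(e,b), path(b,j)
round 3: derive path(a,a) via R2 from path(a,b), path(b,a)
round 3: derive path(b,d) via R2 from path(b,a), path(a,d)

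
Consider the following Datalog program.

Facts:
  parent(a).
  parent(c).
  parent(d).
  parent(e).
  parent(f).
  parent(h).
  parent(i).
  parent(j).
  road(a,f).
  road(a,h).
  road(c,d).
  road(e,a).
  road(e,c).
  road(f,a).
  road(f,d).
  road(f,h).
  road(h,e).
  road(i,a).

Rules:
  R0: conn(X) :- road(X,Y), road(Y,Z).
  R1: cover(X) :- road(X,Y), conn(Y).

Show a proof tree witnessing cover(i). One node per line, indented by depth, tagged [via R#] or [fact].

cover(i)  [via R1]
  road(i,a)  [fact]
  conn(a)  [via R0]
    road(a,f)  [fact]
    road(f,a)  [fact]

round 1: derive conn(a) via R0 from road(a,f), road(f,a)
round 1: derive conn(e) via R0 from road(e,a), road(a,f)
round 1: derive conn(f) via R0 from road(f,a), road(a,f)
round 1: derive conn(h) via R0 from road(h,e), road(e,a)
round 1: derive conn(i) via R0 from road(i,a), road(a,f)
round 2: derive cover(a) via R1 from road(a,f), conn(f)
round 2: derive cover(e) via R1 from road(e,a), conn(a)
round 2: derive cover(f) via R1 from road(f,a), conn(a)
round 2: derive cover(h) via R1 from road(h,e), conn(e)
round 2: derive cover(i) via R1 from road(i,a), conn(a)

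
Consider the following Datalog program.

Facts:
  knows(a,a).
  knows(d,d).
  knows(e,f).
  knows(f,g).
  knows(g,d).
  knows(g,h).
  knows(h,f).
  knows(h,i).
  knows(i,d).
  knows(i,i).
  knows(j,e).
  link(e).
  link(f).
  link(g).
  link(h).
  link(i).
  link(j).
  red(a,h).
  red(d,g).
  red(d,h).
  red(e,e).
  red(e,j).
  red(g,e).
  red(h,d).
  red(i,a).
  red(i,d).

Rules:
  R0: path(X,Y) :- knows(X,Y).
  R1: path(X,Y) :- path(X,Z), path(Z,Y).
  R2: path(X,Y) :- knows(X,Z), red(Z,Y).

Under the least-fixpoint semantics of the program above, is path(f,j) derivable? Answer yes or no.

round 1: derive path(a,a) via R0 from knows(a,a)
round 1: derive path(d,d) via R0 from knows(d,d)
round 1: derive path(e,f) via R0 from knows(e,f)
round 1: derive path(f,g) via R0 from knows(f,g)
round 1: derive path(g,d) via R0 from knows(g,d)
round 1: derive path(g,h) via R0 from knows(g,h)
round 1: derive path(h,f) via R0 from knows(h,f)
round 1: derive path(h,i) via R0 from knows(h,i)
round 1: derive path(i,d) via R0 from knows(i,d)
round 1: derive path(i,i) via R0 from knows(i,i)
round 1: derive path(j,e) via R0 from knows(j,e)
round 1: derive path(a,h) via R2 from knows(a,a), red(a,h)
round 1: derive path(d,g) via R2 from knows(d,d), red(d,g)
round 1: derive path(d,h) via R2 from knows(d,d), red(d,h)
round 1: derive path(f,e) via R2 from knows(f,g), red(g,e)
round 1: derive path(g,g) via R2 from knows(g,d), red(d,g)
round 1: derive path(h,a) via R2 from knows(h,i), red(i,a)
round 1: derive path(h,d) via R2 from knows(h,i), red(i,d)
round 1: derive path(i,a) via R2 from knows(i,i), red(i,a)
round 1: derive path(i,g) via R2 from knows(i,d), red(d,g)
round 1: derive path(i,h) via R2 from knows(i,d), red(d,h)
round 1: derive path(j,j) via R2 from knows(j,e), red(e,j)
round 2: derive path(a,d) via R1 from path(a,h), path(h,d)
round 2: derive path(a,f) via R1 from path(a,h), path(h,f)
round 2: derive path(a,i) via R1 from path(a,h), path(h,i)
round 2: derive path(d,a) via R1 from path(d,h), path(h,a)
round 2: derive path(d,f) via R1 from path(d,h), path(h,f)
round 2: derive path(d,i) via R1 from path(d,h), path(h,i)
round 2: derive path(e,e) via R1 from path(e,f), path(f,e)
round 2: derive path(e,g) via R1 from path(e,f), path(f,g)
round 2: derive path(f,d) via R1 from path(f,g), path(g,d)
round 2: derive path(f,f) via R1 from path(f,e), path(e,f)
round 2: derive path(f,h) via R1 from path(f,g), path(g,h)
round 2: derive path(g,a) via R1 from path(g,h), path(h,a)
round 2: derive path(g,f) via R1 from path(g,h), path(h,f)
round 2: derive path(g,i) via R1 from path(g,h), path(h,i)
round 2: derive path(h,e) via R1 from path(h,f), path(f,e)
round 2: derive path(h,g) via R1 from path(h,d), path(d,g)
round 2: derive path(h,h) via R1 from path(h,a), path(a,h)
round 2: derive path(i,f) via R1 from path(i,h), path(h,f)
round 2: derive path(j,f) via R1 from path(j,e), path(e,f)
round 3: derive path(a,e) via R1 from path(a,f), path(f,e)
round 3: derive path(a,g) via R1 from path(a,d), path(d,g)
round 3: derive path(d,e) via R1 from path(d,f), path(f,e)
round 3: derive path(e,a) via R1 from path(e,g), path(g,a)
round 3: derive path(e,d) via R1 from path(e,f), path(f,d)
round 3: derive path(e,h) via R1 from path(e,f), path(f,h)
round 3: derive path(e,i) via R1 from path(e,g), path(g,i)
round 3: derive path(f,a) via R1 from path(f,d), path(d,a)
round 3: derive path(f,i) via R1 from path(f,d), path(d,i)
round 3: derive path(g,e) via R1 from path(g,f), path(f,e)
round 3: derive path(i,e) via R1 from path(i,f), path(f,e)
round 3: derive path(j,d) via R1 from path(j,f), path(f,d)
round 3: derive path(j,g) via R1 from path(j,e), path(e,g)
round 3: derive path(j,h) via R1 from path(j,f), path(f,h)
round 4: derive path(j,a) via R1 from path(j,d), path(d,a)
round 4: derive path(j,i) via R1 from path(j,d), path(d,i)

no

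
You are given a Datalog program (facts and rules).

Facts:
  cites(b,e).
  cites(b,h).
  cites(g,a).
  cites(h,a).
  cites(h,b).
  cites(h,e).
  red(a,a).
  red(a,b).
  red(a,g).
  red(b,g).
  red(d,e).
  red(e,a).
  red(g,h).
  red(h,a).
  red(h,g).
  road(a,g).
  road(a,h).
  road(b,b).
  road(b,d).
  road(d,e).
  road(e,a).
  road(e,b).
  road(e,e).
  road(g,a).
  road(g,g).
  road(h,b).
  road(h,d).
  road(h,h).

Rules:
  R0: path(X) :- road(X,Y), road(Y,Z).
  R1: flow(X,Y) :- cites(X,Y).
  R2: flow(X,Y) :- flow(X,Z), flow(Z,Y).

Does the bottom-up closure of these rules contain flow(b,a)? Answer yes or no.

round 1: derive flow(b,e) via R1 from cites(b,e)
round 1: derive flow(b,h) via R1 from cites(b,h)
round 1: derive flow(g,a) via R1 from cites(g,a)
round 1: derive flow(h,a) via R1 from cites(h,a)
round 1: derive flow(h,b) via R1 from cites(h,b)
round 1: derive flow(h,e) via R1 from cites(h,e)
round 2: derive flow(b,a) via R2 from flow(b,h), flow(h,a)
round 2: derive flow(b,b) via R2 from flow(b,h), flow(h,b)
round 2: derive flow(h,h) via R2 from flow(h,b), flow(b,h)

yes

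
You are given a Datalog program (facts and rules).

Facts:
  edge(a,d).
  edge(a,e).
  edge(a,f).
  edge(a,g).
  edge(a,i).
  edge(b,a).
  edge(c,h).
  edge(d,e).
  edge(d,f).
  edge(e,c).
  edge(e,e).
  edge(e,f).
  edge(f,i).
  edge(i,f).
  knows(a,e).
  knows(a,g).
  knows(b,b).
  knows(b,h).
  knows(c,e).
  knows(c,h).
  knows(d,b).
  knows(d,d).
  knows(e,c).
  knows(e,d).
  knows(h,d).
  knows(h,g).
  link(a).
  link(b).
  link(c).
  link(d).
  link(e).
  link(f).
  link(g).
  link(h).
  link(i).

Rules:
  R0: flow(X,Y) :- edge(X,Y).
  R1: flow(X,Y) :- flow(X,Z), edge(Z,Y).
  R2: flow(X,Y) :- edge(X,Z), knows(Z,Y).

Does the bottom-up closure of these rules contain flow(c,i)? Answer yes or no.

round 1: derive flow(a,d) via R0 from edge(a,d)
round 1: derive flow(a,e) via R0 from edge(a,e)
round 1: derive flow(a,f) via R0 from edge(a,f)
round 1: derive flow(a,g) via R0 from edge(a,g)
round 1: derive flow(a,i) via R0 from edge(a,i)
round 1: derive flow(b,a) via R0 from edge(b,a)
round 1: derive flow(c,h) via R0 from edge(c,h)
round 1: derive flow(d,e) via R0 from edge(d,e)
round 1: derive flow(d,f) via R0 from edge(d,f)
round 1: derive flow(e,c) via R0 from edge(e,c)
round 1: derive flow(e,e) via R0 from edge(e,e)
round 1: derive flow(e,f) via R0 from edge(e,f)
round 1: derive flow(f,i) via R0 from edge(f,i)
round 1: derive flow(i,f) via R0 from edge(i,f)
round 1: derive flow(a,b) via R2 from edge(a,d), knows(d,b)
round 1: derive flow(a,c) via R2 from edge(a,e), knows(e,c)
round 1: derive flow(b,e) via R2 from edge(b,a), knows(a,e)
round 1: derive flow(b,g) via R2 from edge(b,a), knows(a,g)
round 1: derive flow(c,d) via R2 from edge(c,h), knows(h,d)
round 1: derive flow(c,g) via R2 from edge(c,h), knows(h,g)
round 1: derive flow(d,c) via R2 from edge(d,e), knows(e,c)
round 1: derive flow(d,d) via R2 from edge(d,e), knows(e,d)
round 1: derive flow(e,d) via R2 from edge(e,e), knows(e,d)
round 1: derive flow(e,h) via R2 from edge(e,c), knows(c,h)
round 2: derive flow(a,a) via R1 from flow(a,b), edge(b,a)
round 2: derive flow(a,h) via R1 from flow(a,c), edge(c,h)
round 2: derive flow(b,c) via R1 from flow(b,e), edge(e,c)
round 2: derive flow(b,d) via R1 from flow(b,a), edge(a,d)
round 2: derive flow(b,f) via R1 from flow(b,a), edge(a,f)
round 2: derive flow(b,i) via R1 from flow(b,a), edge(a,i)
round 2: derive flow(c,e) via R1 from flow(c,d), edge(d,e)
round 2: derive flow(c,f) via R1 from flow(c,d), edge(d,f)
round 2: derive flow(d,h) via R1 from flow(d,c), edge(c,h)
round 2: derive flow(d,i) via R1 from flow(d,f), edge(f,i)
round 2: derive flow(e,i) via R1 from flow(e,f), edge(f,i)
round 2: derive flow(f,f) via R1 from flow(f,i), edge(i,f)
round 2: derive flow(i,i) via R1 from flow(i,f), edge(f,i)
round 3: derive flow(b,h) via R1 from flow(b,c), edge(c,h)
round 3: derive flow(c,c) via R1 from flow(c,e), edge(e,c)
round 3: derive flow(c,i) via R1 from flow(c,f), edge(f,i)

yes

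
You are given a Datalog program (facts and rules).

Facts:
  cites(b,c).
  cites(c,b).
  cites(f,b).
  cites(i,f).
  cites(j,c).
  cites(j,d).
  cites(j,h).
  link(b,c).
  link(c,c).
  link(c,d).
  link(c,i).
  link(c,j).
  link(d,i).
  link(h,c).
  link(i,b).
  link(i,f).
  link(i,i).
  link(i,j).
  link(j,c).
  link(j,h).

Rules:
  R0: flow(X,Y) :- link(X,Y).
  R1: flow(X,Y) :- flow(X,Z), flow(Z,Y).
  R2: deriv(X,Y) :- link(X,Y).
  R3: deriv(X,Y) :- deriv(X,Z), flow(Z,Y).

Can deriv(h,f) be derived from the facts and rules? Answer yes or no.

yes

round 1: derive flow(b,c) via R0 from link(b,c)
round 1: derive flow(c,c) via R0 from link(c,c)
round 1: derive flow(c,d) via R0 from link(c,d)
round 1: derive flow(c,i) via R0 from link(c,i)
round 1: derive flow(c,j) via R0 from link(c,j)
round 1: derive flow(d,i) via R0 from link(d,i)
round 1: derive flow(h,c) via R0 from link(h,c)
round 1: derive flow(i,b) via R0 from link(i,b)
round 1: derive flow(i,f) via R0 from link(i,f)
round 1: derive flow(i,i) via R0 from link(i,i)
round 1: derive flow(i,j) via R0 from link(i,j)
round 1: derive flow(j,c) via R0 from link(j,c)
round 1: derive flow(j,h) via R0 from link(j,h)
round 1: derive deriv(b,c) via R2 from link(b,c)
round 1: derive deriv(c,c) via R2 from link(c,c)
round 1: derive deriv(c,d) via R2 from link(c,d)
round 1: derive deriv(c,i) via R2 from link(c,i)
round 1: derive deriv(c,j) via R2 from link(c,j)
round 1: derive deriv(d,i) via R2 from link(d,i)
round 1: derive deriv(h,c) via R2 from link(h,c)
round 1: derive deriv(i,b) via R2 from link(i,b)
round 1: derive deriv(i,f) via R2 from link(i,f)
round 1: derive deriv(i,i) via R2 from link(i,i)
round 1: derive deriv(i,j) via R2 from link(i,j)
round 1: derive deriv(j,c) via R2 from link(j,c)
round 1: derive deriv(j,h) via R2 from link(j,h)
round 2: derive flow(b,d) via R1 from flow(b,c), flow(c,d)
round 2: derive flow(b,i) via R1 from flow(b,c), flow(c,i)
round 2: derive flow(b,j) via R1 from flow(b,c), flow(c,j)
round 2: derive flow(c,b) via R1 from flow(c,i), flow(i,b)
round 2: derive flow(c,f) via R1 from flow(c,i), flow(i,f)
round 2: derive flow(c,h) via R1 from flow(c,j), flow(j,h)
round 2: derive flow(d,b) via R1 from flow(d,i), flow(i,b)
round 2: derive flow(d,f) via R1 from flow(d,i), flow(i,f)
round 2: derive flow(d,j) via R1 from flow(d,i), flow(i,j)
round 2: derive flow(h,d) via R1 from flow(h,c), flow(c,d)
round 2: derive flow(h,i) via R1 from flow(h,c), flow(c,i)
round 2: derive flow(h,j) via R1 from flow(h,c), flow(c,j)
round 2: derive flow(i,c) via R1 from flow(i,b), flow(b,c)
round 2: derive flow(i,h) via R1 from flow(i,j), flow(j,h)
round 2: derive flow(j,d) via R1 from flow(j,c), flow(c,d)
round 2: derive flow(j,i) via R1 from flow(j,c), flow(c,i)
round 2: derive flow(j,j) via R1 from flow(j,c), flow(c,j)
round 2: derive deriv(b,d) via R3 from deriv(b,c), flow(c,d)
round 2: derive deriv(b,i) via R3 from deriv(b,c), flow(c,i)
round 2: derive deriv(b,j) via R3 from deriv(b,c), flow(c,j)
round 2: derive deriv(c,b) via R3 from deriv(c,i), flow(i,b)
round 2: derive deriv(c,f) via R3 from deriv(c,i), flow(i,f)
round 2: derive deriv(c,h) via R3 from deriv(c,j), flow(j,h)
round 2: derive deriv(d,b) via R3 from deriv(d,i), flow(i,b)
round 2: derive deriv(d,f) via R3 from deriv(d,i), flow(i,f)
round 2: derive deriv(d,j) via R3 from deriv(d,i), flow(i,j)
round 2: derive deriv(h,d) via R3 from deriv(h,c), flow(c,d)
round 2: derive deriv(h,i) via R3 from deriv(h,c), flow(c,i)
round 2: derive deriv(h,j) via R3 from deriv(h,c), flow(c,j)
round 2: derive deriv(i,c) via R3 from deriv(i,b), flow(b,c)
round 2: derive deriv(i,h) via R3 from deriv(i,j), flow(j,h)
round 2: derive deriv(j,d) via R3 from deriv(j,c), flow(c,d)
round 2: derive deriv(j,i) via R3 from deriv(j,c), flow(c,i)
round 2: derive deriv(j,j) via R3 from deriv(j,c), flow(c,j)
round 3: derive flow(b,b) via R1 from flow(b,c), flow(c,b)
round 3: derive flow(b,f) via R1 from flow(b,c), flow(c,f)
round 3: derive flow(b,h) via R1 from flow(b,c), flow(c,h)
round 3: derive flow(d,c) via R1 from flow(d,b), flow(b,c)
round 3: derive flow(d,d) via R1 from flow(d,b), flow(b,d)
round 3: derive flow(d,h) via R1 from flow(d,i), flow(i,h)
round 3: derive flow(h,b) via R1 from flow(h,c), flow(c,b)
round 3: derive flow(h,f) via R1 from flow(h,c), flow(c,f)
round 3: derive flow(h,h) via R1 from flow(h,c), flow(c,h)
round 3: derive flow(i,d) via R1 from flow(i,b), flow(b,d)
round 3: derive flow(j,b) via R1 from flow(j,c), flow(c,b)
round 3: derive flow(j,f) via R1 from flow(j,c), flow(c,f)
round 3: derive deriv(b,b) via R3 from deriv(b,c), flow(c,b)
round 3: derive deriv(b,f) via R3 from deriv(b,c), flow(c,f)
round 3: derive deriv(b,h) via R3 from deriv(b,c), flow(c,h)
round 3: derive deriv(d,c) via R3 from deriv(d,b), flow(b,c)
round 3: derive deriv(d,d) via R3 from deriv(d,b), flow(b,d)
round 3: derive deriv(d,h) via R3 from deriv(d,i), flow(i,h)
round 3: derive deriv(h,b) via R3 from deriv(h,c), flow(c,b)
round 3: derive deriv(h,f) via R3 from deriv(h,c), flow(c,f)
round 3: derive deriv(h,h) via R3 from deriv(h,c), flow(c,h)
round 3: derive deriv(i,d) via R3 from deriv(i,b), flow(b,d)
round 3: derive deriv(j,b) via R3 from deriv(j,c), flow(c,b)
round 3: derive deriv(j,f) via R3 from deriv(j,c), flow(c,f)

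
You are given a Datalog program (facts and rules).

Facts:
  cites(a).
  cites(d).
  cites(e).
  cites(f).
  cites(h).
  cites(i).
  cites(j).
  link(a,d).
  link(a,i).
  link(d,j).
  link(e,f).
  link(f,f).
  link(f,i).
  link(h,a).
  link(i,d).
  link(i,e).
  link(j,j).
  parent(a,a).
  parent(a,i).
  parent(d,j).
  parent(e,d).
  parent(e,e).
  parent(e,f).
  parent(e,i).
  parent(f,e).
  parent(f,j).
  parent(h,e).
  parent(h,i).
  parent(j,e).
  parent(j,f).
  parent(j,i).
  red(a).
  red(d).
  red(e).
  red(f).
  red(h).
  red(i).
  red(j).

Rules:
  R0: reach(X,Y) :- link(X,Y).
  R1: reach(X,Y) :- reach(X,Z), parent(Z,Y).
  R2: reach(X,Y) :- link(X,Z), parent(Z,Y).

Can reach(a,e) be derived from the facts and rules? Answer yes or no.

round 1: derive reach(a,d) via R0 from link(a,d)
round 1: derive reach(a,i) via R0 from link(a,i)
round 1: derive reach(d,j) via R0 from link(d,j)
round 1: derive reach(e,f) via R0 from link(e,f)
round 1: derive reach(f,f) via R0 from link(f,f)
round 1: derive reach(f,i) via R0 from link(f,i)
round 1: derive reach(h,a) via R0 from link(h,a)
round 1: derive reach(i,d) via R0 from link(i,d)
round 1: derive reach(i,e) via R0 from link(i,e)
round 1: derive reach(j,j) via R0 from link(j,j)
round 1: derive reach(a,j) via R2 from link(a,d), parent(d,j)
round 1: derive reach(d,e) via R2 from link(d,j), parent(j,e)
round 1: derive reach(d,f) via R2 from link(d,j), parent(j,f)
round 1: derive reach(d,i) via R2 from link(d,j), parent(j,i)
round 1: derive reach(e,e) via R2 from link(e,f), parent(f,e)
round 1: derive reach(e,j) via R2 from link(e,f), parent(f,j)
round 1: derive reach(f,e) via R2 from link(f,f), parent(f,e)
round 1: derive reach(f,j) via R2 from link(f,f), parent(f,j)
round 1: derive reach(h,i) via R2 from link(h,a), parent(a,i)
round 1: derive reach(i,f) via R2 from link(i,e), parent(e,f)
round 1: derive reach(i,i) via R2 from link(i,e), parent(e,i)
round 1: derive reach(i,j) via R2 from link(i,d), parent(d,j)
round 1: derive reach(j,e) via R2 from link(j,j), parent(j,e)
round 1: derive reach(j,f) via R2 from link(j,j), parent(j,f)
round 1: derive reach(j,i) via R2 from link(j,j), parent(j,i)
round 2: derive reach(a,e) via R1 from reach(a,j), parent(j,e)
round 2: derive reach(a,f) via R1 from reach(a,j), parent(j,f)
round 2: derive reach(d,d) via R1 from reach(d,e), parent(e,d)
round 2: derive reach(e,d) via R1 from reach(e,e), parent(e,d)
round 2: derive reach(e,i) via R1 from reach(e,e), parent(e,i)
round 2: derive reach(f,d) via R1 from reach(f,e), parent(e,d)
round 2: derive reach(j,d) via R1 from reach(j,e), parent(e,d)

yes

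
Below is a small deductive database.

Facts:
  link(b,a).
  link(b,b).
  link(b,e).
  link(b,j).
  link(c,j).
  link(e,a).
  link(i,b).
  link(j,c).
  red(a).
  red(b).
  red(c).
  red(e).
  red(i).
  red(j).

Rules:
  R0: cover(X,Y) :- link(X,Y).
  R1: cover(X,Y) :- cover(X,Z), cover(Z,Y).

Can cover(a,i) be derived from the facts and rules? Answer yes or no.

round 1: derive cover(b,a) via R0 from link(b,a)
round 1: derive cover(b,b) via R0 from link(b,b)
round 1: derive cover(b,e) via R0 from link(b,e)
round 1: derive cover(b,j) via R0 from link(b,j)
round 1: derive cover(c,j) via R0 from link(c,j)
round 1: derive cover(e,a) via R0 from link(e,a)
round 1: derive cover(i,b) via R0 from link(i,b)
round 1: derive cover(j,c) via R0 from link(j,c)
round 2: derive cover(b,c) via R1 from cover(b,j), cover(j,c)
round 2: derive cover(c,c) via R1 from cover(c,j), cover(j,c)
round 2: derive cover(i,a) via R1 from cover(i,b), cover(b,a)
round 2: derive cover(i,e) via R1 from cover(i,b), cover(b,e)
round 2: derive cover(i,j) via R1 from cover(i,b), cover(b,j)
round 2: derive cover(j,j) via R1 from cover(j,c), cover(c,j)
round 3: derive cover(i,c) via R1 from cover(i,b), cover(b,c)

no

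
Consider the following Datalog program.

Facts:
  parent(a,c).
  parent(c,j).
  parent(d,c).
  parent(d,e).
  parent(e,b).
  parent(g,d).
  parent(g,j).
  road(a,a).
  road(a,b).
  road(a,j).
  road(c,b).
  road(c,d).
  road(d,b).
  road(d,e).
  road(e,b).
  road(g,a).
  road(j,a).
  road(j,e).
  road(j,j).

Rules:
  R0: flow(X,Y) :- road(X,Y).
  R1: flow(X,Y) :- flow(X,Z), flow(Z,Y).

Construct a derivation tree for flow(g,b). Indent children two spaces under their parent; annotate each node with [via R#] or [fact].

round 1: derive flow(a,a) via R0 from road(a,a)
round 1: derive flow(a,b) via R0 from road(a,b)
round 1: derive flow(a,j) via R0 from road(a,j)
round 1: derive flow(c,b) via R0 from road(c,b)
round 1: derive flow(c,d) via R0 from road(c,d)
round 1: derive flow(d,b) via R0 from road(d,b)
round 1: derive flow(d,e) via R0 from road(d,e)
round 1: derive flow(e,b) via R0 from road(e,b)
round 1: derive flow(g,a) via R0 from road(g,a)
round 1: derive flow(j,a) via R0 from road(j,a)
round 1: derive flow(j,e) via R0 from road(j,e)
round 1: derive flow(j,j) via R0 from road(j,j)
round 2: derive flow(a,e) via R1 from flow(a,j), flow(j,e)
round 2: derive flow(c,e) via R1 from flow(c,d), flow(d,e)
round 2: derive flow(g,b) via R1 from flow(g,a), flow(a,b)
round 2: derive flow(g,j) via R1 from flow(g,a), flow(a,j)
round 2: derive flow(j,b) via R1 from flow(j,a), flow(a,b)
round 3: derive flow(g,e) via R1 from flow(g,a), flow(a,e)

flow(g,b)  [via R1]
  flow(g,a)  [via R0]
    road(g,a)  [fact]
  flow(a,b)  [via R0]
    road(a,b)  [fact]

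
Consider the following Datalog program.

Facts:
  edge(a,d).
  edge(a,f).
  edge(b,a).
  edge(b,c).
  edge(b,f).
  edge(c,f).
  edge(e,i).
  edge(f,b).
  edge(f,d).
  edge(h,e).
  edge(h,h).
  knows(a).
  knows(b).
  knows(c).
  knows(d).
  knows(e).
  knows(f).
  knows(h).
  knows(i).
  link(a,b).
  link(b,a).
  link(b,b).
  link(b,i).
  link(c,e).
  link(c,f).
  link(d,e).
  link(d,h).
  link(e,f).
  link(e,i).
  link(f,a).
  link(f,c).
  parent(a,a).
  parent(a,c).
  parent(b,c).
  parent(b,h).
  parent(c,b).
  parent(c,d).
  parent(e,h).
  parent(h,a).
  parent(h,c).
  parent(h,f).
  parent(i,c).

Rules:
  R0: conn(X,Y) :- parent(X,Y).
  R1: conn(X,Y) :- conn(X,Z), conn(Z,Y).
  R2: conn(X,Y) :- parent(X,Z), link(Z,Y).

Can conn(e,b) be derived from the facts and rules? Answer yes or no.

yes

round 1: derive conn(a,a) via R0 from parent(a,a)
round 1: derive conn(a,c) via R0 from parent(a,c)
round 1: derive conn(b,c) via R0 from parent(b,c)
round 1: derive conn(b,h) via R0 from parent(b,h)
round 1: derive conn(c,b) via R0 from parent(c,b)
round 1: derive conn(c,d) via R0 from parent(c,d)
round 1: derive conn(e,h) via R0 from parent(e,h)
round 1: derive conn(h,a) via R0 from parent(h,a)
round 1: derive conn(h,c) via R0 from parent(h,c)
round 1: derive conn(h,f) via R0 from parent(h,f)
round 1: derive conn(i,c) via R0 from parent(i,c)
round 1: derive conn(a,b) via R2 from parent(a,a), link(a,b)
round 1: derive conn(a,e) via R2 from parent(a,c), link(c,e)
round 1: derive conn(a,f) via R2 from parent(a,c), link(c,f)
round 1: derive conn(b,e) via R2 from parent(b,c), link(c,e)
round 1: derive conn(b,f) via R2 from parent(b,c), link(c,f)
round 1: derive conn(c,a) via R2 from parent(c,b), link(b,a)
round 1: derive conn(c,e) via R2 from parent(c,d), link(d,e)
round 1: derive conn(c,h) via R2 from parent(c,d), link(d,h)
round 1: derive conn(c,i) via R2 from parent(c,b), link(b,i)
round 1: derive conn(h,b) via R2 from parent(h,a), link(a,b)
round 1: derive conn(h,e) via R2 from parent(h,c), link(c,e)
round 1: derive conn(i,e) via R2 from parent(i,c), link(c,e)
round 1: derive conn(i,f) via R2 from parent(i,c), link(c,f)
round 2: derive conn(a,d) via R1 from conn(a,c), conn(c,d)
round 2: derive conn(a,h) via R1 from conn(a,b), conn(b,h)
round 2: derive conn(a,i) via R1 from conn(a,c), conn(c,i)
round 2: derive conn(b,a) via R1 from conn(b,c), conn(c,a)
round 2: derive conn(b,b) via R1 from conn(b,c), conn(c,b)
round 2: derive conn(b,d) via R1 from conn(b,c), conn(c,d)
round 2: derive conn(b,i) via R1 from conn(b,c), conn(c,i)
round 2: derive conn(c,c) via R1 from conn(c,a), conn(a,c)
round 2: derive conn(c,f) via R1 from conn(c,a), conn(a,f)
round 2: derive conn(e,a) via R1 from conn(e,h), conn(h,a)
round 2: derive conn(e,b) via R1 from conn(e,h), conn(h,b)
round 2: derive conn(e,c) via R1 from conn(e,h), conn(h,c)
round 2: derive conn(e,e) via R1 from conn(e,h), conn(h,e)
round 2: derive conn(e,f) via R1 from conn(e,h), conn(h,f)
round 2: derive conn(h,d) via R1 from conn(h,c), conn(c,d)
round 2: derive conn(h,h) via R1 from conn(h,b), conn(b,h)
round 2: derive conn(h,i) via R1 from conn(h,c), conn(c,i)
round 2: derive conn(i,a) via R1 from conn(i,c), conn(c,a)
round 2: derive conn(i,b) via R1 from conn(i,c), conn(c,b)
round 2: derive conn(i,d) via R1 from conn(i,c), conn(c,d)
round 2: derive conn(i,h) via R1 from conn(i,c), conn(c,h)
round 2: derive conn(i,i) via R1 from conn(i,c), conn(c,i)
round 3: derive conn(e,d) via R1 from conn(e,a), conn(a,d)
round 3: derive conn(e,i) via R1 from conn(e,a), conn(a,i)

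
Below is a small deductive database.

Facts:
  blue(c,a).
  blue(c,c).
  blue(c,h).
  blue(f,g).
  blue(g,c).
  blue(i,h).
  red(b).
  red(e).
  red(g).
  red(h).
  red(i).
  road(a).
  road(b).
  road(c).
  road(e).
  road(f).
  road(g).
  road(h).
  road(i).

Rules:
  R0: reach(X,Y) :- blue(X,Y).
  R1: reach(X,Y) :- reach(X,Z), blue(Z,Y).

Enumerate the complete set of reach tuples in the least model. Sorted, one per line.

round 1: derive reach(c,a) via R0 from blue(c,a)
round 1: derive reach(c,c) via R0 from blue(c,c)
round 1: derive reach(c,h) via R0 from blue(c,h)
round 1: derive reach(f,g) via R0 from blue(f,g)
round 1: derive reach(g,c) via R0 from blue(g,c)
round 1: derive reach(i,h) via R0 from blue(i,h)
round 2: derive reach(f,c) via R1 from reach(f,g), blue(g,c)
round 2: derive reach(g,a) via R1 from reach(g,c), blue(c,a)
round 2: derive reach(g,h) via R1 from reach(g,c), blue(c,h)
round 3: derive reach(f,a) via R1 from reach(f,c), blue(c,a)
round 3: derive reach(f,h) via R1 from reach(f,c), blue(c,h)

reach(c,a)
reach(c,c)
reach(c,h)
reach(f,a)
reach(f,c)
reach(f,g)
reach(f,h)
reach(g,a)
reach(g,c)
reach(g,h)
reach(i,h)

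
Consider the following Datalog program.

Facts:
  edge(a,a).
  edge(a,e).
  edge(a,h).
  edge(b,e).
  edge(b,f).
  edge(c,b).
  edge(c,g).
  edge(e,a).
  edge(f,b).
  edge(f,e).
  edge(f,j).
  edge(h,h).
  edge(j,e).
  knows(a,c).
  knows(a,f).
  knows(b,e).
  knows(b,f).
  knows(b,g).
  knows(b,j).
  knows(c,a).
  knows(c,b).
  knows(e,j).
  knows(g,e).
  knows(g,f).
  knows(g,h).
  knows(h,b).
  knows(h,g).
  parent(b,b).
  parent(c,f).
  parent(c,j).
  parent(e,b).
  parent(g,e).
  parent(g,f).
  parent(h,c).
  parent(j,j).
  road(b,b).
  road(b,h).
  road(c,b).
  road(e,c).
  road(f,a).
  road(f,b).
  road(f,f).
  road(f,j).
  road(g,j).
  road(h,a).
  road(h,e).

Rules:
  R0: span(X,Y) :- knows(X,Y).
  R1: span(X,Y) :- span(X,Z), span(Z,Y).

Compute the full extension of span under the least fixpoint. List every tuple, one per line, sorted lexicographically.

round 1: derive span(a,c) via R0 from knows(a,c)
round 1: derive span(a,f) via R0 from knows(a,f)
round 1: derive span(b,e) via R0 from knows(b,e)
round 1: derive span(b,f) via R0 from knows(b,f)
round 1: derive span(b,g) via R0 from knows(b,g)
round 1: derive span(b,j) via R0 from knows(b,j)
round 1: derive span(c,a) via R0 from knows(c,a)
round 1: derive span(c,b) via R0 from knows(c,b)
round 1: derive span(e,j) via R0 from knows(e,j)
round 1: derive span(g,e) via R0 from knows(g,e)
round 1: derive span(g,f) via R0 from knows(g,f)
round 1: derive span(g,h) via R0 from knows(g,h)
round 1: derive span(h,b) via R0 from knows(h,b)
round 1: derive span(h,g) via R0 from knows(h,g)
round 2: derive span(a,a) via R1 from span(a,c), span(c,a)
round 2: derive span(a,b) via R1 from span(a,c), span(c,b)
round 2: derive span(b,h) via R1 from span(b,g), span(g,h)
round 2: derive span(c,c) via R1 from span(c,a), span(a,c)
round 2: derive span(c,e) via R1 from span(c,b), span(b,e)
round 2: derive span(c,f) via R1 from span(c,a), span(a,f)
round 2: derive span(c,g) via R1 from span(c,b), span(b,g)
round 2: derive span(c,j) via R1 from span(c,b), span(b,j)
round 2: derive span(g,b) via R1 from span(g,h), span(h,b)
round 2: derive span(g,g) via R1 from span(g,h), span(h,g)
round 2: derive span(g,j) via R1 from span(g,e), span(e,j)
round 2: derive span(h,e) via R1 from span(h,b), span(b,e)
round 2: derive span(h,f) via R1 from span(h,b), span(b,f)
round 2: derive span(h,h) via R1 from span(h,g), span(g,h)
round 2: derive span(h,j) via R1 from span(h,b), span(b,j)
round 3: derive span(a,e) via R1 from span(a,b), span(b,e)
round 3: derive span(a,g) via R1 from span(a,b), span(b,g)
round 3: derive span(a,h) via R1 from span(a,b), span(b,h)
round 3: derive span(a,j) via R1 from span(a,b), span(b,j)
round 3: derive span(b,b) via R1 from span(b,g), span(g,b)
round 3: derive span(c,h) via R1 from span(c,b), span(b,h)

span(a,a)
span(a,b)
span(a,c)
span(a,e)
span(a,f)
span(a,g)
span(a,h)
span(a,j)
span(b,b)
span(b,e)
span(b,f)
span(b,g)
span(b,h)
span(b,j)
span(c,a)
span(c,b)
span(c,c)
span(c,e)
span(c,f)
span(c,g)
span(c,h)
span(c,j)
span(e,j)
span(g,b)
span(g,e)
span(g,f)
span(g,g)
span(g,h)
span(g,j)
span(h,b)
span(h,e)
span(h,f)
span(h,g)
span(h,h)
span(h,j)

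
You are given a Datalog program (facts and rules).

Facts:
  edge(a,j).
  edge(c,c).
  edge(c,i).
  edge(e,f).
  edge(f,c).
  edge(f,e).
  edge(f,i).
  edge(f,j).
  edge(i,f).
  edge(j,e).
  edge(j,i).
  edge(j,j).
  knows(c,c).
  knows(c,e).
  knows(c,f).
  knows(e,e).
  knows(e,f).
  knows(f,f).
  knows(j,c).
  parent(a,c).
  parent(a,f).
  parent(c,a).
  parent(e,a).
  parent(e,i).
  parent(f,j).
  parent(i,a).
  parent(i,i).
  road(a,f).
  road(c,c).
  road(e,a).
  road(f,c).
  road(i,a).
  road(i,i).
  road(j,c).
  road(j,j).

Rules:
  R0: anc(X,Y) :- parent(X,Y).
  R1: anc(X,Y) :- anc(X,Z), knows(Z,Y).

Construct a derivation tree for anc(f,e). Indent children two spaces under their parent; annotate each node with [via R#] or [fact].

anc(f,e)  [via R1]
  anc(f,c)  [via R1]
    anc(f,j)  [via R0]
      parent(f,j)  [fact]
    knows(j,c)  [fact]
  knows(c,e)  [fact]

round 1: derive anc(a,c) via R0 from parent(a,c)
round 1: derive anc(a,f) via R0 from parent(a,f)
round 1: derive anc(c,a) via R0 from parent(c,a)
round 1: derive anc(e,a) via R0 from parent(e,a)
round 1: derive anc(e,i) via R0 from parent(e,i)
round 1: derive anc(f,j) via R0 from parent(f,j)
round 1: derive anc(i,a) via R0 from parent(i,a)
round 1: derive anc(i,i) via R0 from parent(i,i)
round 2: derive anc(a,e) via R1 from anc(a,c), knows(c,e)
round 2: derive anc(f,c) via R1 from anc(f,j), knows(j,c)
round 3: derive anc(f,e) via R1 from anc(f,c), knows(c,e)
round 3: derive anc(f,f) via R1 from anc(f,c), knows(c,f)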